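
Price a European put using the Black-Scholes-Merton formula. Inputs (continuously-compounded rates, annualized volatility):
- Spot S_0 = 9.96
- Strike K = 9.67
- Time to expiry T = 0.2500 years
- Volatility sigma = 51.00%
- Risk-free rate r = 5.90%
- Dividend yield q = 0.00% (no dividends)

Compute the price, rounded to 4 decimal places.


Answer: Price = 0.7876

Derivation:
d1 = (ln(S/K) + (r - q + 0.5*sigma^2) * T) / (sigma * sqrt(T)) = 0.30122064
d2 = d1 - sigma * sqrt(T) = 0.04622064
exp(-rT) = 0.98535825; exp(-qT) = 1.00000000
P = K * exp(-rT) * N(-d2) - S_0 * exp(-qT) * N(-d1)
N(-d1) = 0.38162313; N(-d2) = 0.48156720
P = 9.6700 * 0.98535825 * 0.48156720 - 9.9600 * 1.00000000 * 0.38162313 = 0.7876


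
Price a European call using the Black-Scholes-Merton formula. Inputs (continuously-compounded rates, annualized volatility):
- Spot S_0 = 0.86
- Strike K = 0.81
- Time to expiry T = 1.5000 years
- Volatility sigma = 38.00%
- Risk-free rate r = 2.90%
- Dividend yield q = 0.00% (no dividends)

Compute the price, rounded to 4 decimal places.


Answer: Price = 0.1963

Derivation:
d1 = (ln(S/K) + (r - q + 0.5*sigma^2) * T) / (sigma * sqrt(T)) = 0.45487055
d2 = d1 - sigma * sqrt(T) = -0.01053250
exp(-rT) = 0.95743255; exp(-qT) = 1.00000000
C = S_0 * exp(-qT) * N(d1) - K * exp(-rT) * N(d2)
N(d1) = 0.67539881; N(d2) = 0.49579822
C = 0.8600 * 1.00000000 * 0.67539881 - 0.8100 * 0.95743255 * 0.49579822 = 0.1963


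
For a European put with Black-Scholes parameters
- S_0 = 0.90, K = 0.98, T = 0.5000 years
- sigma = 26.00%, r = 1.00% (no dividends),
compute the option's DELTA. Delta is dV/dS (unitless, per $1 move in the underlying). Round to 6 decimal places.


d1 = -0.3440771172; d2 = -0.5279248803
phi(d1) = 0.3760124349; exp(-qT) = 1.0000000000; exp(-rT) = 0.9950124792
N(-d1) = 0.6346058544
Delta = -exp(-qT) * N(-d1) = -1.0000000000 * 0.6346058544 = -0.634606

Answer: Delta = -0.634606


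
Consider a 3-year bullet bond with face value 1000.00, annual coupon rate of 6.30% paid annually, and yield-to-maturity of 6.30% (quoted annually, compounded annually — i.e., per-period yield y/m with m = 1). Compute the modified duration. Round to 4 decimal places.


Coupon per period c = face * coupon_rate / m = 63.000000
Periods per year m = 1; per-period yield y/m = 0.063000
Number of cashflows N = 3
Cashflows (t years, CF_t, discount factor 1/(1+y/m)^(m*t), PV):
  t = 1.0000: CF_t = 63.000000, DF = 0.940734, PV = 59.266228
  t = 2.0000: CF_t = 63.000000, DF = 0.884980, PV = 55.753742
  t = 3.0000: CF_t = 1063.000000, DF = 0.832531, PV = 884.980030
Price P = sum_t PV_t = 1000.000000
First compute Macaulay numerator sum_t t * PV_t:
  t * PV_t at t = 1.0000: 59.266228
  t * PV_t at t = 2.0000: 111.507484
  t * PV_t at t = 3.0000: 2654.940091
Macaulay duration D = 2825.713803 / 1000.000000 = 2.825714
Modified duration = D / (1 + y/m) = 2.825714 / (1 + 0.063000) = 2.658244

Answer: Modified duration = 2.6582


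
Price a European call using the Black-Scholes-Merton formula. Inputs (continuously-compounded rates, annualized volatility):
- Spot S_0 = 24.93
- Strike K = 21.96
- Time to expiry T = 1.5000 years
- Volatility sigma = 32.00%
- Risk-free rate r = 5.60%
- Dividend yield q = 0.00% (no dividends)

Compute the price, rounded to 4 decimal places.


Answer: Price = 6.3614

Derivation:
d1 = (ln(S/K) + (r - q + 0.5*sigma^2) * T) / (sigma * sqrt(T)) = 0.73395204
d2 = d1 - sigma * sqrt(T) = 0.34203369
exp(-rT) = 0.91943126; exp(-qT) = 1.00000000
C = S_0 * exp(-qT) * N(d1) - K * exp(-rT) * N(d2)
N(d1) = 0.76851102; N(d2) = 0.63383723
C = 24.9300 * 1.00000000 * 0.76851102 - 21.9600 * 0.91943126 * 0.63383723 = 6.3614


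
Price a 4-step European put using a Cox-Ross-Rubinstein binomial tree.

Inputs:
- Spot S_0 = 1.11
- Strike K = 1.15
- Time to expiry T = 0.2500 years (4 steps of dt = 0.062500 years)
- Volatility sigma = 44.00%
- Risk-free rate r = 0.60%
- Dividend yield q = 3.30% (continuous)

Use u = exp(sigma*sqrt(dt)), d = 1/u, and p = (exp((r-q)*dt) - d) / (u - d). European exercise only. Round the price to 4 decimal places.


Answer: Price = V(0,0) = 0.1242

Derivation:
dt = T/N = 0.062500
u = exp(sigma*sqrt(dt)) = 1.116278; d = 1/u = 0.895834
p = (exp((r-q)*dt) - d) / (u - d) = 0.464879
Discount per step: exp(-r*dt) = 0.999625
Stock lattice S(k, i) with i counting down-moves:
  k=0: S(0,0) = 1.1100
  k=1: S(1,0) = 1.2391; S(1,1) = 0.9944
  k=2: S(2,0) = 1.3831; S(2,1) = 1.1100; S(2,2) = 0.8908
  k=3: S(3,0) = 1.5440; S(3,1) = 1.2391; S(3,2) = 0.9944; S(3,3) = 0.7980
  k=4: S(4,0) = 1.7235; S(4,1) = 1.3831; S(4,2) = 1.1100; S(4,3) = 0.8908; S(4,4) = 0.7149
Terminal payoffs V(N, i) = max(K - S_T, 0):
  V(4,0) = 0.000000; V(4,1) = 0.000000; V(4,2) = 0.040000; V(4,3) = 0.259204; V(4,4) = 0.435120
Backward induction: V(k, i) = exp(-r*dt) * [p * V(k+1, i) + (1-p) * V(k+1, i+1)].
  V(3,0) = exp(-r*dt) * [p*0.000000 + (1-p)*0.000000] = 0.000000
  V(3,1) = exp(-r*dt) * [p*0.000000 + (1-p)*0.040000] = 0.021397
  V(3,2) = exp(-r*dt) * [p*0.040000 + (1-p)*0.259204] = 0.157242
  V(3,3) = exp(-r*dt) * [p*0.259204 + (1-p)*0.435120] = 0.353208
  V(2,0) = exp(-r*dt) * [p*0.000000 + (1-p)*0.021397] = 0.011446
  V(2,1) = exp(-r*dt) * [p*0.021397 + (1-p)*0.157242] = 0.094055
  V(2,2) = exp(-r*dt) * [p*0.157242 + (1-p)*0.353208] = 0.262009
  V(1,0) = exp(-r*dt) * [p*0.011446 + (1-p)*0.094055] = 0.055631
  V(1,1) = exp(-r*dt) * [p*0.094055 + (1-p)*0.262009] = 0.183862
  V(0,0) = exp(-r*dt) * [p*0.055631 + (1-p)*0.183862] = 0.124203


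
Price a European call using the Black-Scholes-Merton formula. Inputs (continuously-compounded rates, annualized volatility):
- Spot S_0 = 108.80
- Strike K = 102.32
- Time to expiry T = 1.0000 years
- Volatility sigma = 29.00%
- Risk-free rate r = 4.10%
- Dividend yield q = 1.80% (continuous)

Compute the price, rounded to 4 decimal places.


d1 = (ln(S/K) + (r - q + 0.5*sigma^2) * T) / (sigma * sqrt(T)) = 0.43605578
d2 = d1 - sigma * sqrt(T) = 0.14605578
exp(-rT) = 0.95982913; exp(-qT) = 0.98216103
C = S_0 * exp(-qT) * N(d1) - K * exp(-rT) * N(d2)
N(d1) = 0.66860187; N(d2) = 0.55806132
C = 108.8000 * 0.98216103 * 0.66860187 - 102.3200 * 0.95982913 * 0.55806132 = 16.6392

Answer: Price = 16.6392


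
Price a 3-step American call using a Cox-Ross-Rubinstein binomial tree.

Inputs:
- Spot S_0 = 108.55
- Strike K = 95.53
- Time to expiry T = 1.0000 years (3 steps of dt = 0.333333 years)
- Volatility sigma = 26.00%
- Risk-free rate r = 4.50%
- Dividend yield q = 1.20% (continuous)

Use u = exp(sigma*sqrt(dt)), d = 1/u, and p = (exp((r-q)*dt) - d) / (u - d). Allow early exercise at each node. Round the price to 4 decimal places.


Answer: Price = V(0,0) = 19.8482

Derivation:
dt = T/N = 0.333333
u = exp(sigma*sqrt(dt)) = 1.161963; d = 1/u = 0.860612
p = (exp((r-q)*dt) - d) / (u - d) = 0.499246
Discount per step: exp(-r*dt) = 0.985112
Stock lattice S(k, i) with i counting down-moves:
  k=0: S(0,0) = 108.5500
  k=1: S(1,0) = 126.1311; S(1,1) = 93.4195
  k=2: S(2,0) = 146.5597; S(2,1) = 108.5500; S(2,2) = 80.3980
  k=3: S(3,0) = 170.2970; S(3,1) = 126.1311; S(3,2) = 93.4195; S(3,3) = 69.1915
Terminal payoffs V(N, i) = max(S_T - K, 0):
  V(3,0) = 74.767023; V(3,1) = 30.601116; V(3,2) = 0.000000; V(3,3) = 0.000000
Backward induction: V(k, i) = exp(-r*dt) * [p * V(k+1, i) + (1-p) * V(k+1, i+1)]; then take max(V_cont, immediate exercise) for American.
  V(2,0) = exp(-r*dt) * [p*74.767023 + (1-p)*30.601116] = 51.866915; exercise = 51.029727; V(2,0) = max -> 51.866915
  V(2,1) = exp(-r*dt) * [p*30.601116 + (1-p)*0.000000] = 15.050043; exercise = 13.020000; V(2,1) = max -> 15.050043
  V(2,2) = exp(-r*dt) * [p*0.000000 + (1-p)*0.000000] = 0.000000; exercise = 0.000000; V(2,2) = max -> 0.000000
  V(1,0) = exp(-r*dt) * [p*51.866915 + (1-p)*15.050043] = 32.933013; exercise = 30.601116; V(1,0) = max -> 32.933013
  V(1,1) = exp(-r*dt) * [p*15.050043 + (1-p)*0.000000] = 7.401815; exercise = 0.000000; V(1,1) = max -> 7.401815
  V(0,0) = exp(-r*dt) * [p*32.933013 + (1-p)*7.401815] = 19.848205; exercise = 13.020000; V(0,0) = max -> 19.848205


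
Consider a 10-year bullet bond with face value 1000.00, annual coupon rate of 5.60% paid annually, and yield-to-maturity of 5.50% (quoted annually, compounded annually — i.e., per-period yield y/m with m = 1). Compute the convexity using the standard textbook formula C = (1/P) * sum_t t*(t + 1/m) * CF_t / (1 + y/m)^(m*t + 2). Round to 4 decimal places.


Coupon per period c = face * coupon_rate / m = 56.000000
Periods per year m = 1; per-period yield y/m = 0.055000
Number of cashflows N = 10
Cashflows (t years, CF_t, discount factor 1/(1+y/m)^(m*t), PV):
  t = 1.0000: CF_t = 56.000000, DF = 0.947867, PV = 53.080569
  t = 2.0000: CF_t = 56.000000, DF = 0.898452, PV = 50.313335
  t = 3.0000: CF_t = 56.000000, DF = 0.851614, PV = 47.690365
  t = 4.0000: CF_t = 56.000000, DF = 0.807217, PV = 45.204138
  t = 5.0000: CF_t = 56.000000, DF = 0.765134, PV = 42.847524
  t = 6.0000: CF_t = 56.000000, DF = 0.725246, PV = 40.613767
  t = 7.0000: CF_t = 56.000000, DF = 0.687437, PV = 38.496461
  t = 8.0000: CF_t = 56.000000, DF = 0.651599, PV = 36.489537
  t = 9.0000: CF_t = 56.000000, DF = 0.617629, PV = 34.587239
  t = 10.0000: CF_t = 1056.000000, DF = 0.585431, PV = 618.214692
Price P = sum_t PV_t = 1007.537626
Convexity numerator sum_t t*(t + 1/m) * CF_t / (1+y/m)^(m*t + 2):
  t = 1.0000: term = 95.380730
  t = 2.0000: term = 271.224826
  t = 3.0000: term = 514.170286
  t = 4.0000: term = 812.275333
  t = 5.0000: term = 1154.893838
  t = 6.0000: term = 1532.560544
  t = 7.0000: term = 1936.885363
  t = 8.0000: term = 2360.456096
  t = 9.0000: term = 2796.748929
  t = 10.0000: term = 61098.013168
Convexity = (1/P) * sum = 72572.609114 / 1007.537626 = 72.029676

Answer: Convexity = 72.0297


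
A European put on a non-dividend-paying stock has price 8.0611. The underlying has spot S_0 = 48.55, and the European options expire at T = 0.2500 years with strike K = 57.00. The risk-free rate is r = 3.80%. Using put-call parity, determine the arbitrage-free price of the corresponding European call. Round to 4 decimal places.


Answer: Call price = 0.1500

Derivation:
Put-call parity: C - P = S_0 * exp(-qT) - K * exp(-rT).
S_0 * exp(-qT) = 48.5500 * 1.00000000 = 48.55000000
K * exp(-rT) = 57.0000 * 0.99054498 = 56.46106400
C = P + S*exp(-qT) - K*exp(-rT)
C = 8.0611 + 48.55000000 - 56.46106400 = 0.1500


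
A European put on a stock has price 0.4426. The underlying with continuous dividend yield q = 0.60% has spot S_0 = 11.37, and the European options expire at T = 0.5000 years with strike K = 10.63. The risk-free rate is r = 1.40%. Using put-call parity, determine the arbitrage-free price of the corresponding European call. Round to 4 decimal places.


Answer: Call price = 1.2227

Derivation:
Put-call parity: C - P = S_0 * exp(-qT) - K * exp(-rT).
S_0 * exp(-qT) = 11.3700 * 0.99700450 = 11.33594111
K * exp(-rT) = 10.6300 * 0.99302444 = 10.55584983
C = P + S*exp(-qT) - K*exp(-rT)
C = 0.4426 + 11.33594111 - 10.55584983 = 1.2227


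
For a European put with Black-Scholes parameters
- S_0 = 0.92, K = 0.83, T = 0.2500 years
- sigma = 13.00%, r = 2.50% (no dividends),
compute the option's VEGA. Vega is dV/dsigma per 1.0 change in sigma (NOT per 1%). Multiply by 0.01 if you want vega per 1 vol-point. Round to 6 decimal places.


Answer: Vega = 0.042352

Derivation:
d1 = 1.7124687577; d2 = 1.6474687577
phi(d1) = 0.0920693523; exp(-qT) = 1.0000000000; exp(-rT) = 0.9937694906
Vega = S * exp(-qT) * phi(d1) * sqrt(T) = 0.9200 * 1.0000000000 * 0.0920693523 * 0.5000000000 = 0.042352


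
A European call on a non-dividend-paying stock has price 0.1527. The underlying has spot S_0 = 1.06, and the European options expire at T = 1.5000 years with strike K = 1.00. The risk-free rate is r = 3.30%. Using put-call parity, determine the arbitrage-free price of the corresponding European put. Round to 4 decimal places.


Answer: Put price = 0.0444

Derivation:
Put-call parity: C - P = S_0 * exp(-qT) - K * exp(-rT).
S_0 * exp(-qT) = 1.0600 * 1.00000000 = 1.06000000
K * exp(-rT) = 1.0000 * 0.95170516 = 0.95170516
P = C - S*exp(-qT) + K*exp(-rT)
P = 0.1527 - 1.06000000 + 0.95170516 = 0.0444


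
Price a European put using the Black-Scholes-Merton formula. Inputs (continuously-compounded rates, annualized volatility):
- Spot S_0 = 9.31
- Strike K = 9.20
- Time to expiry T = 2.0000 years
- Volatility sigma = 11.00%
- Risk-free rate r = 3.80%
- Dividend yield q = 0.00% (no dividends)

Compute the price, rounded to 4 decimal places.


Answer: Price = 0.2470

Derivation:
d1 = (ln(S/K) + (r - q + 0.5*sigma^2) * T) / (sigma * sqrt(T)) = 0.64273183
d2 = d1 - sigma * sqrt(T) = 0.48716833
exp(-rT) = 0.92681621; exp(-qT) = 1.00000000
P = K * exp(-rT) * N(-d2) - S_0 * exp(-qT) * N(-d1)
N(-d1) = 0.26019906; N(-d2) = 0.31306952
P = 9.2000 * 0.92681621 * 0.31306952 - 9.3100 * 1.00000000 * 0.26019906 = 0.2470


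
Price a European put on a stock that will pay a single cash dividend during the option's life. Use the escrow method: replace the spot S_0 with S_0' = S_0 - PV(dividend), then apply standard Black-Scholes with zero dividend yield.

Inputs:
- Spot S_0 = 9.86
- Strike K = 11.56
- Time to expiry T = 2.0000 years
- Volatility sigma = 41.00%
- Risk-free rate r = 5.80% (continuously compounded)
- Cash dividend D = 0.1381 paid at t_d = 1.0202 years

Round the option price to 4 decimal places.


Answer: Price = 2.5764

Derivation:
PV(D) = D * exp(-r * t_d) = 0.1381 * 0.94254501 = 0.13016547
S_0' = S_0 - PV(D) = 9.8600 - 0.13016547 = 9.72983453
d1 = (ln(S_0'/K) + (r + sigma^2/2)*T) / (sigma*sqrt(T)) = 0.19272286
d2 = d1 - sigma*sqrt(T) = -0.38710470
exp(-rT) = 0.89047522
N(-d1) = 0.42358801; N(-d2) = 0.65066065
P = K * exp(-rT) * N(-d2) - S_0' * N(-d1) = 11.5600 * 0.89047522 * 0.65066065 - 9.72983453 * 0.42358801 = 2.5764


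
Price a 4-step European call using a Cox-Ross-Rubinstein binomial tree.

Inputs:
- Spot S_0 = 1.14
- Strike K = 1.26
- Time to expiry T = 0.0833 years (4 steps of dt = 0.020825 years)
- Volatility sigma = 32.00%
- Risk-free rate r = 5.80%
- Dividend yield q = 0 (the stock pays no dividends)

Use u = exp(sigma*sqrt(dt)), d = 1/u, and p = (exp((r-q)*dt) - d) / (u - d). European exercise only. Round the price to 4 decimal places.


dt = T/N = 0.020825
u = exp(sigma*sqrt(dt)) = 1.047262; d = 1/u = 0.954871
p = (exp((r-q)*dt) - d) / (u - d) = 0.501539
Discount per step: exp(-r*dt) = 0.998793
Stock lattice S(k, i) with i counting down-moves:
  k=0: S(0,0) = 1.1400
  k=1: S(1,0) = 1.1939; S(1,1) = 1.0886
  k=2: S(2,0) = 1.2503; S(2,1) = 1.1400; S(2,2) = 1.0394
  k=3: S(3,0) = 1.3094; S(3,1) = 1.1939; S(3,2) = 1.0886; S(3,3) = 0.9925
  k=4: S(4,0) = 1.3713; S(4,1) = 1.2503; S(4,2) = 1.1400; S(4,3) = 1.0394; S(4,4) = 0.9477
Terminal payoffs V(N, i) = max(S_T - K, 0):
  V(4,0) = 0.111278; V(4,1) = 0.000000; V(4,2) = 0.000000; V(4,3) = 0.000000; V(4,4) = 0.000000
Backward induction: V(k, i) = exp(-r*dt) * [p * V(k+1, i) + (1-p) * V(k+1, i+1)].
  V(3,0) = exp(-r*dt) * [p*0.111278 + (1-p)*0.000000] = 0.055743
  V(3,1) = exp(-r*dt) * [p*0.000000 + (1-p)*0.000000] = 0.000000
  V(3,2) = exp(-r*dt) * [p*0.000000 + (1-p)*0.000000] = 0.000000
  V(3,3) = exp(-r*dt) * [p*0.000000 + (1-p)*0.000000] = 0.000000
  V(2,0) = exp(-r*dt) * [p*0.055743 + (1-p)*0.000000] = 0.027924
  V(2,1) = exp(-r*dt) * [p*0.000000 + (1-p)*0.000000] = 0.000000
  V(2,2) = exp(-r*dt) * [p*0.000000 + (1-p)*0.000000] = 0.000000
  V(1,0) = exp(-r*dt) * [p*0.027924 + (1-p)*0.000000] = 0.013988
  V(1,1) = exp(-r*dt) * [p*0.000000 + (1-p)*0.000000] = 0.000000
  V(0,0) = exp(-r*dt) * [p*0.013988 + (1-p)*0.000000] = 0.007007

Answer: Price = V(0,0) = 0.0070


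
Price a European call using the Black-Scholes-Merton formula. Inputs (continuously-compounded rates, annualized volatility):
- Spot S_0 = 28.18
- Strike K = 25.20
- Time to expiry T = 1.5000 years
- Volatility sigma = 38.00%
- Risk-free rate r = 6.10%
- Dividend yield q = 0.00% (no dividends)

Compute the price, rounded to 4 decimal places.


Answer: Price = 7.7324

Derivation:
d1 = (ln(S/K) + (r - q + 0.5*sigma^2) * T) / (sigma * sqrt(T)) = 0.66945954
d2 = d1 - sigma * sqrt(T) = 0.20405649
exp(-rT) = 0.91256132; exp(-qT) = 1.00000000
C = S_0 * exp(-qT) * N(d1) - K * exp(-rT) * N(d2)
N(d1) = 0.74839881; N(d2) = 0.58084532
C = 28.1800 * 1.00000000 * 0.74839881 - 25.2000 * 0.91256132 * 0.58084532 = 7.7324


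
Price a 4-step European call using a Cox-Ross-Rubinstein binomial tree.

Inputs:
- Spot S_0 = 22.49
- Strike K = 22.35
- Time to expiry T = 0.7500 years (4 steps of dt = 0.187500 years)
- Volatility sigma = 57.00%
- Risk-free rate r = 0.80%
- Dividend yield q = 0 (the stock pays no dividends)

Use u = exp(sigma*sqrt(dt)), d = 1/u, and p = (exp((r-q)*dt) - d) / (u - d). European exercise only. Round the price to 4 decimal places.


Answer: Price = V(0,0) = 4.2594

Derivation:
dt = T/N = 0.187500
u = exp(sigma*sqrt(dt)) = 1.279945; d = 1/u = 0.781283
p = (exp((r-q)*dt) - d) / (u - d) = 0.441617
Discount per step: exp(-r*dt) = 0.998501
Stock lattice S(k, i) with i counting down-moves:
  k=0: S(0,0) = 22.4900
  k=1: S(1,0) = 28.7860; S(1,1) = 17.5711
  k=2: S(2,0) = 36.8445; S(2,1) = 22.4900; S(2,2) = 13.7280
  k=3: S(3,0) = 47.1589; S(3,1) = 28.7860; S(3,2) = 17.5711; S(3,3) = 10.7254
  k=4: S(4,0) = 60.3608; S(4,1) = 36.8445; S(4,2) = 22.4900; S(4,3) = 13.7280; S(4,4) = 8.3796
Terminal payoffs V(N, i) = max(S_T - K, 0):
  V(4,0) = 38.010790; V(4,1) = 14.494459; V(4,2) = 0.140000; V(4,3) = 0.000000; V(4,4) = 0.000000
Backward induction: V(k, i) = exp(-r*dt) * [p * V(k+1, i) + (1-p) * V(k+1, i+1)].
  V(3,0) = exp(-r*dt) * [p*38.010790 + (1-p)*14.494459] = 24.842387
  V(3,1) = exp(-r*dt) * [p*14.494459 + (1-p)*0.140000] = 6.469467
  V(3,2) = exp(-r*dt) * [p*0.140000 + (1-p)*0.000000] = 0.061734
  V(3,3) = exp(-r*dt) * [p*0.000000 + (1-p)*0.000000] = 0.000000
  V(2,0) = exp(-r*dt) * [p*24.842387 + (1-p)*6.469467] = 14.561409
  V(2,1) = exp(-r*dt) * [p*6.469467 + (1-p)*0.061734] = 2.887166
  V(2,2) = exp(-r*dt) * [p*0.061734 + (1-p)*0.000000] = 0.027222
  V(1,0) = exp(-r*dt) * [p*14.561409 + (1-p)*2.887166] = 8.030659
  V(1,1) = exp(-r*dt) * [p*2.887166 + (1-p)*0.027222] = 1.288289
  V(0,0) = exp(-r*dt) * [p*8.030659 + (1-p)*1.288289] = 4.259442


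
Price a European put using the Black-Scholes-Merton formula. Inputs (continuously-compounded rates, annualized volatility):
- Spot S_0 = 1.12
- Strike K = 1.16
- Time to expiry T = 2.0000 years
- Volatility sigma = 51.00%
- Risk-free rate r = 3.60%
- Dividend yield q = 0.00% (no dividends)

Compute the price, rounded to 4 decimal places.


Answer: Price = 0.2898

Derivation:
d1 = (ln(S/K) + (r - q + 0.5*sigma^2) * T) / (sigma * sqrt(T)) = 0.41179775
d2 = d1 - sigma * sqrt(T) = -0.30945117
exp(-rT) = 0.93053090; exp(-qT) = 1.00000000
P = K * exp(-rT) * N(-d2) - S_0 * exp(-qT) * N(-d1)
N(-d1) = 0.34024384; N(-d2) = 0.62151082
P = 1.1600 * 0.93053090 * 0.62151082 - 1.1200 * 1.00000000 * 0.34024384 = 0.2898


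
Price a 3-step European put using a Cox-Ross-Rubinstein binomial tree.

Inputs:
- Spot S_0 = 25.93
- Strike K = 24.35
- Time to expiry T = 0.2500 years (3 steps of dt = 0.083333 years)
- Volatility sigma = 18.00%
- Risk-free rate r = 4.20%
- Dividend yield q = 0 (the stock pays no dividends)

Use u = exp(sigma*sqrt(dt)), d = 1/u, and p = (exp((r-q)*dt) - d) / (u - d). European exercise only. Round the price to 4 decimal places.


Answer: Price = V(0,0) = 0.2356

Derivation:
dt = T/N = 0.083333
u = exp(sigma*sqrt(dt)) = 1.053335; d = 1/u = 0.949365
p = (exp((r-q)*dt) - d) / (u - d) = 0.520735
Discount per step: exp(-r*dt) = 0.996506
Stock lattice S(k, i) with i counting down-moves:
  k=0: S(0,0) = 25.9300
  k=1: S(1,0) = 27.3130; S(1,1) = 24.6170
  k=2: S(2,0) = 28.7697; S(2,1) = 25.9300; S(2,2) = 23.3706
  k=3: S(3,0) = 30.3042; S(3,1) = 27.3130; S(3,2) = 24.6170; S(3,3) = 22.1872
Terminal payoffs V(N, i) = max(K - S_T, 0):
  V(3,0) = 0.000000; V(3,1) = 0.000000; V(3,2) = 0.000000; V(3,3) = 2.162789
Backward induction: V(k, i) = exp(-r*dt) * [p * V(k+1, i) + (1-p) * V(k+1, i+1)].
  V(2,0) = exp(-r*dt) * [p*0.000000 + (1-p)*0.000000] = 0.000000
  V(2,1) = exp(-r*dt) * [p*0.000000 + (1-p)*0.000000] = 0.000000
  V(2,2) = exp(-r*dt) * [p*0.000000 + (1-p)*2.162789] = 1.032927
  V(1,0) = exp(-r*dt) * [p*0.000000 + (1-p)*0.000000] = 0.000000
  V(1,1) = exp(-r*dt) * [p*0.000000 + (1-p)*1.032927] = 0.493316
  V(0,0) = exp(-r*dt) * [p*0.000000 + (1-p)*0.493316] = 0.235603


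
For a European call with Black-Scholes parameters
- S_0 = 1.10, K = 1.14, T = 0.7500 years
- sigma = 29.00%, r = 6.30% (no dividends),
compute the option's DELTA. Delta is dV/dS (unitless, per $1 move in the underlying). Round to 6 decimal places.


d1 = 0.1714906188; d2 = -0.0796567483
phi(d1) = 0.3931189468; exp(-qT) = 1.0000000000; exp(-rT) = 0.9538489056
N(d1) = 0.5680809969
Delta = exp(-qT) * N(d1) = 1.0000000000 * 0.5680809969 = 0.568081

Answer: Delta = 0.568081


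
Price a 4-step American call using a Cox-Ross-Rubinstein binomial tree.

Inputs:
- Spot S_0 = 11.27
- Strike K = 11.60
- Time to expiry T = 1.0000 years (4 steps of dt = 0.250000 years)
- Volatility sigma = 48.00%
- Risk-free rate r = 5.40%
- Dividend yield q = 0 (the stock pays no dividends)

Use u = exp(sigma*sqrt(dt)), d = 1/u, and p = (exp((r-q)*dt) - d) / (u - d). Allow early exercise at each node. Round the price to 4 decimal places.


Answer: Price = V(0,0) = 2.1816

Derivation:
dt = T/N = 0.250000
u = exp(sigma*sqrt(dt)) = 1.271249; d = 1/u = 0.786628
p = (exp((r-q)*dt) - d) / (u - d) = 0.468332
Discount per step: exp(-r*dt) = 0.986591
Stock lattice S(k, i) with i counting down-moves:
  k=0: S(0,0) = 11.2700
  k=1: S(1,0) = 14.3270; S(1,1) = 8.8653
  k=2: S(2,0) = 18.2132; S(2,1) = 11.2700; S(2,2) = 6.9737
  k=3: S(3,0) = 23.1535; S(3,1) = 14.3270; S(3,2) = 8.8653; S(3,3) = 5.4857
  k=4: S(4,0) = 29.4338; S(4,1) = 18.2132; S(4,2) = 11.2700; S(4,3) = 6.9737; S(4,4) = 4.3152
Terminal payoffs V(N, i) = max(S_T - K, 0):
  V(4,0) = 17.833819; V(4,1) = 6.613159; V(4,2) = 0.000000; V(4,3) = 0.000000; V(4,4) = 0.000000
Backward induction: V(k, i) = exp(-r*dt) * [p * V(k+1, i) + (1-p) * V(k+1, i+1)]; then take max(V_cont, immediate exercise) for American.
  V(3,0) = exp(-r*dt) * [p*17.833819 + (1-p)*6.613159] = 11.709010; exercise = 11.553462; V(3,0) = max -> 11.709010
  V(3,1) = exp(-r*dt) * [p*6.613159 + (1-p)*0.000000] = 3.055623; exercise = 2.726978; V(3,1) = max -> 3.055623
  V(3,2) = exp(-r*dt) * [p*0.000000 + (1-p)*0.000000] = 0.000000; exercise = 0.000000; V(3,2) = max -> 0.000000
  V(3,3) = exp(-r*dt) * [p*0.000000 + (1-p)*0.000000] = 0.000000; exercise = 0.000000; V(3,3) = max -> 0.000000
  V(2,0) = exp(-r*dt) * [p*11.709010 + (1-p)*3.055623] = 7.012965; exercise = 6.613159; V(2,0) = max -> 7.012965
  V(2,1) = exp(-r*dt) * [p*3.055623 + (1-p)*0.000000] = 1.411857; exercise = 0.000000; V(2,1) = max -> 1.411857
  V(2,2) = exp(-r*dt) * [p*0.000000 + (1-p)*0.000000] = 0.000000; exercise = 0.000000; V(2,2) = max -> 0.000000
  V(1,0) = exp(-r*dt) * [p*7.012965 + (1-p)*1.411857] = 3.980928; exercise = 2.726978; V(1,0) = max -> 3.980928
  V(1,1) = exp(-r*dt) * [p*1.411857 + (1-p)*0.000000] = 0.652351; exercise = 0.000000; V(1,1) = max -> 0.652351
  V(0,0) = exp(-r*dt) * [p*3.980928 + (1-p)*0.652351] = 2.181580; exercise = 0.000000; V(0,0) = max -> 2.181580


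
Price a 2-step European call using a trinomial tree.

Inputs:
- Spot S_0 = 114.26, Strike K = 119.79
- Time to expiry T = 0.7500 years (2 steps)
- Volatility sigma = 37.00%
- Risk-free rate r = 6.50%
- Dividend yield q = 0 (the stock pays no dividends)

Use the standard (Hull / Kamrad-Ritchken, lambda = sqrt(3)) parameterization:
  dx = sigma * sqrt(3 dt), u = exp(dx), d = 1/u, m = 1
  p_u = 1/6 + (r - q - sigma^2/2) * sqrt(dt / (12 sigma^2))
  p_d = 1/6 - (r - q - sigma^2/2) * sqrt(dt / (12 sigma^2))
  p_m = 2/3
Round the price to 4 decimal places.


dt = T/N = 0.375000; dx = sigma*sqrt(3*dt) = 0.392444
u = exp(dx) = 1.480595; d = 1/u = 0.675404
p_u = 0.165018, p_m = 0.666667, p_d = 0.168315
Discount per step: exp(-r*dt) = 0.975920
Stock lattice S(k, j) with j the centered position index:
  k=0: S(0,+0) = 114.2600
  k=1: S(1,-1) = 77.1717; S(1,+0) = 114.2600; S(1,+1) = 169.1728
  k=2: S(2,-2) = 52.1220; S(2,-1) = 77.1717; S(2,+0) = 114.2600; S(2,+1) = 169.1728; S(2,+2) = 250.4765
Terminal payoffs V(N, j) = max(S_T - K, 0):
  V(2,-2) = 0.000000; V(2,-1) = 0.000000; V(2,+0) = 0.000000; V(2,+1) = 49.382824; V(2,+2) = 130.686494
Backward induction: V(k, j) = exp(-r*dt) * [p_u * V(k+1, j+1) + p_m * V(k+1, j) + p_d * V(k+1, j-1)]
  V(1,-1) = exp(-r*dt) * [p_u*0.000000 + p_m*0.000000 + p_d*0.000000] = 0.000000
  V(1,+0) = exp(-r*dt) * [p_u*49.382824 + p_m*0.000000 + p_d*0.000000] = 7.952839
  V(1,+1) = exp(-r*dt) * [p_u*130.686494 + p_m*49.382824 + p_d*0.000000] = 53.175473
  V(0,+0) = exp(-r*dt) * [p_u*53.175473 + p_m*7.952839 + p_d*0.000000] = 13.737847

Answer: Price = V(0,0) = 13.7378


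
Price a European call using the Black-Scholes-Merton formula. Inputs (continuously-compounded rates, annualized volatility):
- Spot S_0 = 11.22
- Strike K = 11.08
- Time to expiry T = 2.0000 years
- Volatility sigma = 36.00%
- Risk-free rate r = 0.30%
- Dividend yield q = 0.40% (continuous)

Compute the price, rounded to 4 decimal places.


d1 = (ln(S/K) + (r - q + 0.5*sigma^2) * T) / (sigma * sqrt(T)) = 0.27529281
d2 = d1 - sigma * sqrt(T) = -0.23382407
exp(-rT) = 0.99401796; exp(-qT) = 0.99203191
C = S_0 * exp(-qT) * N(d1) - K * exp(-rT) * N(d2)
N(d1) = 0.60845436; N(d2) = 0.40756078
C = 11.2200 * 0.99203191 * 0.60845436 - 11.0800 * 0.99401796 * 0.40756078 = 2.2837

Answer: Price = 2.2837


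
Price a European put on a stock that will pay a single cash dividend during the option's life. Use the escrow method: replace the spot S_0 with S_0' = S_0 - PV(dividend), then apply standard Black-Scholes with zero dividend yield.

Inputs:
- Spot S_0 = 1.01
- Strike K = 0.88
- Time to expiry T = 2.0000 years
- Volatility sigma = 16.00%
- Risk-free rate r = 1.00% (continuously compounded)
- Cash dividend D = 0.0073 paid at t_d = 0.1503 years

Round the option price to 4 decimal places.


PV(D) = D * exp(-r * t_d) = 0.0073 * 0.99849813 = 0.00728904
S_0' = S_0 - PV(D) = 1.0100 - 0.00728904 = 1.00271096
d1 = (ln(S_0'/K) + (r + sigma^2/2)*T) / (sigma*sqrt(T)) = 0.77843913
d2 = d1 - sigma*sqrt(T) = 0.55216496
exp(-rT) = 0.98019867
N(-d1) = 0.21815509; N(-d2) = 0.29041767
P = K * exp(-rT) * N(-d2) - S_0' * N(-d1) = 0.8800 * 0.98019867 * 0.29041767 - 1.00271096 * 0.21815509 = 0.0318

Answer: Price = 0.0318


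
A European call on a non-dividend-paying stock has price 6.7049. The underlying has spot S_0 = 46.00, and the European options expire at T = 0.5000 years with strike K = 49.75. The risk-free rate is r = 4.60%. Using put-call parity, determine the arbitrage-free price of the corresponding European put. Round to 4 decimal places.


Answer: Put price = 9.3237

Derivation:
Put-call parity: C - P = S_0 * exp(-qT) - K * exp(-rT).
S_0 * exp(-qT) = 46.0000 * 1.00000000 = 46.00000000
K * exp(-rT) = 49.7500 * 0.97726248 = 48.61880857
P = C - S*exp(-qT) + K*exp(-rT)
P = 6.7049 - 46.00000000 + 48.61880857 = 9.3237


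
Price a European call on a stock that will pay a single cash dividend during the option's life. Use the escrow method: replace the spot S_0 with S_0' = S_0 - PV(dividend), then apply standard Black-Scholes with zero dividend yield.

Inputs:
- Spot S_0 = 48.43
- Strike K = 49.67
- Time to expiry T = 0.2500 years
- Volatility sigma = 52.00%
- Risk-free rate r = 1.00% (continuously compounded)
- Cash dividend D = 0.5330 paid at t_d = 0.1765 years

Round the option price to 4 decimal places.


PV(D) = D * exp(-r * t_d) = 0.5330 * 0.99823656 = 0.53206008
S_0' = S_0 - PV(D) = 48.4300 - 0.53206008 = 47.89793992
d1 = (ln(S_0'/K) + (r + sigma^2/2)*T) / (sigma*sqrt(T)) = -0.00011013
d2 = d1 - sigma*sqrt(T) = -0.26011013
exp(-rT) = 0.99750312
N(d1) = 0.49995606; N(d2) = 0.39738941
C = S_0' * N(d1) - K * exp(-rT) * N(d2) = 47.89793992 * 0.49995606 - 49.6700 * 0.99750312 * 0.39738941 = 4.2578

Answer: Price = 4.2578


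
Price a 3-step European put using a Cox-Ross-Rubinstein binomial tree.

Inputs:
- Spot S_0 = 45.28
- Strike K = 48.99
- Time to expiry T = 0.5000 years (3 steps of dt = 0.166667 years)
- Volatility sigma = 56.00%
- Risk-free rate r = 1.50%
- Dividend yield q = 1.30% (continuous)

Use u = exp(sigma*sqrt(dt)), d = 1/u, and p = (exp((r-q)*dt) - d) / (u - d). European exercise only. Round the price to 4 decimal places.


dt = T/N = 0.166667
u = exp(sigma*sqrt(dt)) = 1.256863; d = 1/u = 0.795632
p = (exp((r-q)*dt) - d) / (u - d) = 0.443816
Discount per step: exp(-r*dt) = 0.997503
Stock lattice S(k, i) with i counting down-moves:
  k=0: S(0,0) = 45.2800
  k=1: S(1,0) = 56.9108; S(1,1) = 36.0262
  k=2: S(2,0) = 71.5290; S(2,1) = 45.2800; S(2,2) = 28.6636
  k=3: S(3,0) = 89.9022; S(3,1) = 56.9108; S(3,2) = 36.0262; S(3,3) = 22.8056
Terminal payoffs V(N, i) = max(K - S_T, 0):
  V(3,0) = 0.000000; V(3,1) = 0.000000; V(3,2) = 12.963802; V(3,3) = 26.184350
Backward induction: V(k, i) = exp(-r*dt) * [p * V(k+1, i) + (1-p) * V(k+1, i+1)].
  V(2,0) = exp(-r*dt) * [p*0.000000 + (1-p)*0.000000] = 0.000000
  V(2,1) = exp(-r*dt) * [p*0.000000 + (1-p)*12.963802] = 7.192260
  V(2,2) = exp(-r*dt) * [p*12.963802 + (1-p)*26.184350] = 20.266135
  V(1,0) = exp(-r*dt) * [p*0.000000 + (1-p)*7.192260] = 3.990234
  V(1,1) = exp(-r*dt) * [p*7.192260 + (1-p)*20.266135] = 14.427629
  V(0,0) = exp(-r*dt) * [p*3.990234 + (1-p)*14.427629] = 9.770892

Answer: Price = V(0,0) = 9.7709


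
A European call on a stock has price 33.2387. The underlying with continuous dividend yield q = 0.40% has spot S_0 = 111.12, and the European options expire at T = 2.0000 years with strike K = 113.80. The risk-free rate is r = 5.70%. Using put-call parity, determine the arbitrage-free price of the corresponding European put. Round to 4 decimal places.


Answer: Put price = 24.5431

Derivation:
Put-call parity: C - P = S_0 * exp(-qT) - K * exp(-rT).
S_0 * exp(-qT) = 111.1200 * 0.99203191 = 110.23458638
K * exp(-rT) = 113.8000 * 0.89225796 = 101.53895538
P = C - S*exp(-qT) + K*exp(-rT)
P = 33.2387 - 110.23458638 + 101.53895538 = 24.5431


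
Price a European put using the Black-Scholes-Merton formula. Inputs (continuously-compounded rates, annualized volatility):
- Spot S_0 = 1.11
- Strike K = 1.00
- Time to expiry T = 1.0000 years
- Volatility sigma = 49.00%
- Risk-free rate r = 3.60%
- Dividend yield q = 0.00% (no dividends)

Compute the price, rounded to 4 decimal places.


Answer: Price = 0.1361

Derivation:
d1 = (ln(S/K) + (r - q + 0.5*sigma^2) * T) / (sigma * sqrt(T)) = 0.53144901
d2 = d1 - sigma * sqrt(T) = 0.04144901
exp(-rT) = 0.96464029; exp(-qT) = 1.00000000
P = K * exp(-rT) * N(-d2) - S_0 * exp(-qT) * N(-d1)
N(-d1) = 0.29755383; N(-d2) = 0.48346897
P = 1.0000 * 0.96464029 * 0.48346897 - 1.1100 * 1.00000000 * 0.29755383 = 0.1361


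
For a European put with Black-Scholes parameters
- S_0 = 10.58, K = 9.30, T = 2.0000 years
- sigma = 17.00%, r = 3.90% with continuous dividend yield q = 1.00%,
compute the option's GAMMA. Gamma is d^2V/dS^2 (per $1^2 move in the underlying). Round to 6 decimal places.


Answer: Gamma = 0.102739

Derivation:
d1 = 0.8978219082; d2 = 0.6574056026
phi(d1) = 0.2666067314; exp(-qT) = 0.9801986733; exp(-rT) = 0.9249644265
Gamma = exp(-qT) * phi(d1) / (S * sigma * sqrt(T)) = 0.9801986733 * 0.2666067314 / (10.5800 * 0.1700 * 1.4142135624) = 0.102739


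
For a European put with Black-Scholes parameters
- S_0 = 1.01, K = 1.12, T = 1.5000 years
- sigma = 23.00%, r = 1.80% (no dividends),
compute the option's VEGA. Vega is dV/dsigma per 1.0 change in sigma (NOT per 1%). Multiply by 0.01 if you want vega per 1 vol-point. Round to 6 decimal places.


d1 = -0.1302963627; d2 = -0.4119876831
phi(d1) = 0.3955701630; exp(-qT) = 1.0000000000; exp(-rT) = 0.9733612415
Vega = S * exp(-qT) * phi(d1) * sqrt(T) = 1.0100 * 1.0000000000 * 0.3955701630 * 1.2247448714 = 0.489317

Answer: Vega = 0.489317


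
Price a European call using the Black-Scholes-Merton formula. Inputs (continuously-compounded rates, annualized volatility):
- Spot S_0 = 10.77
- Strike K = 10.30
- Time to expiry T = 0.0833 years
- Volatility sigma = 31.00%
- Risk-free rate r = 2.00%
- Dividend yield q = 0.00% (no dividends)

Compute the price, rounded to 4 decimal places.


d1 = (ln(S/K) + (r - q + 0.5*sigma^2) * T) / (sigma * sqrt(T)) = 0.56206973
d2 = d1 - sigma * sqrt(T) = 0.47259834
exp(-rT) = 0.99833539; exp(-qT) = 1.00000000
C = S_0 * exp(-qT) * N(d1) - K * exp(-rT) * N(d2)
N(d1) = 0.71296574; N(d2) = 0.68175011
C = 10.7700 * 1.00000000 * 0.71296574 - 10.3000 * 0.99833539 * 0.68175011 = 0.6683

Answer: Price = 0.6683


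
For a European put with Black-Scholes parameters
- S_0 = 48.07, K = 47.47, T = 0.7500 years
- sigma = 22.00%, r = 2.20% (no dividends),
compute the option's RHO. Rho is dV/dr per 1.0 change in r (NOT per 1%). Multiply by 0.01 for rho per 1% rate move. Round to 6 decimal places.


d1 = 0.2477900718; d2 = 0.0572644830
phi(d1) = 0.3868808583; exp(-qT) = 1.0000000000; exp(-rT) = 0.9836353794
N(-d2) = 0.4771672562
Rho = -K*T*exp(-rT)*N(-d2) = -47.4700 * 0.7500 * 0.9836353794 * 0.4771672562 = -16.710339

Answer: Rho = -16.710339


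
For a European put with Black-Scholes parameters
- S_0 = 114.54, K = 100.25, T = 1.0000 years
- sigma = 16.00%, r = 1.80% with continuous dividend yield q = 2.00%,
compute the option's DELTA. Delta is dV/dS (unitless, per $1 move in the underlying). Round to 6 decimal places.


d1 = 0.9003565049; d2 = 0.7403565049
phi(d1) = 0.2659998721; exp(-qT) = 0.9801986733; exp(-rT) = 0.9821610324
N(-d1) = 0.1839652799
Delta = -exp(-qT) * N(-d1) = -0.9801986733 * 0.1839652799 = -0.180323

Answer: Delta = -0.180323


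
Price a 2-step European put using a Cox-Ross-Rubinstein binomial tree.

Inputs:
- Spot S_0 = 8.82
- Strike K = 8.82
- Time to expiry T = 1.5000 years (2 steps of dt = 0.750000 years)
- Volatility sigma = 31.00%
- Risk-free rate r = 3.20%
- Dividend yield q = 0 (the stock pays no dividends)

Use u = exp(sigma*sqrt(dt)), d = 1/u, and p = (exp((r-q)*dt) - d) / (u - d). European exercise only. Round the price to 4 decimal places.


dt = T/N = 0.750000
u = exp(sigma*sqrt(dt)) = 1.307959; d = 1/u = 0.764550
p = (exp((r-q)*dt) - d) / (u - d) = 0.477983
Discount per step: exp(-r*dt) = 0.976286
Stock lattice S(k, i) with i counting down-moves:
  k=0: S(0,0) = 8.8200
  k=1: S(1,0) = 11.5362; S(1,1) = 6.7433
  k=2: S(2,0) = 15.0889; S(2,1) = 8.8200; S(2,2) = 5.1556
Terminal payoffs V(N, i) = max(K - S_T, 0):
  V(2,0) = 0.000000; V(2,1) = 0.000000; V(2,2) = 3.664387
Backward induction: V(k, i) = exp(-r*dt) * [p * V(k+1, i) + (1-p) * V(k+1, i+1)].
  V(1,0) = exp(-r*dt) * [p*0.000000 + (1-p)*0.000000] = 0.000000
  V(1,1) = exp(-r*dt) * [p*0.000000 + (1-p)*3.664387] = 1.867509
  V(0,0) = exp(-r*dt) * [p*0.000000 + (1-p)*1.867509] = 0.951753

Answer: Price = V(0,0) = 0.9518


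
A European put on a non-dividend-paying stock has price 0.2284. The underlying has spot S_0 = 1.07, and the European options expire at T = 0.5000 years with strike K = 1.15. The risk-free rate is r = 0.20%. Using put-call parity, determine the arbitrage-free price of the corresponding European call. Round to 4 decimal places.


Put-call parity: C - P = S_0 * exp(-qT) - K * exp(-rT).
S_0 * exp(-qT) = 1.0700 * 1.00000000 = 1.07000000
K * exp(-rT) = 1.1500 * 0.99900050 = 1.14885057
C = P + S*exp(-qT) - K*exp(-rT)
C = 0.2284 + 1.07000000 - 1.14885057 = 0.1495

Answer: Call price = 0.1495


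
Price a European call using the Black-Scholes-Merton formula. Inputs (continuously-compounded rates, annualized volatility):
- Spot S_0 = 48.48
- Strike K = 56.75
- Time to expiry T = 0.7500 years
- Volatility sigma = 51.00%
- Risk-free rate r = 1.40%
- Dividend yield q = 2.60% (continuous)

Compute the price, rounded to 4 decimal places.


Answer: Price = 5.3801

Derivation:
d1 = (ln(S/K) + (r - q + 0.5*sigma^2) * T) / (sigma * sqrt(T)) = -0.15614905
d2 = d1 - sigma * sqrt(T) = -0.59782201
exp(-rT) = 0.98955493; exp(-qT) = 0.98068890
C = S_0 * exp(-qT) * N(d1) - K * exp(-rT) * N(d2)
N(d1) = 0.43795777; N(d2) = 0.27497935
C = 48.4800 * 0.98068890 * 0.43795777 - 56.7500 * 0.98955493 * 0.27497935 = 5.3801


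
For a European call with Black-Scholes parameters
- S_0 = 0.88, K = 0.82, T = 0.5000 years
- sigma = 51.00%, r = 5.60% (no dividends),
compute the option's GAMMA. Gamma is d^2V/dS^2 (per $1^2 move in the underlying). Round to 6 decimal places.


Answer: Gamma = 1.134120

Derivation:
d1 = 0.4537755646; d2 = 0.0931511062
phi(d1) = 0.3599123805; exp(-qT) = 1.0000000000; exp(-rT) = 0.9723883668
Gamma = exp(-qT) * phi(d1) / (S * sigma * sqrt(T)) = 1.0000000000 * 0.3599123805 / (0.8800 * 0.5100 * 0.7071067812) = 1.134120


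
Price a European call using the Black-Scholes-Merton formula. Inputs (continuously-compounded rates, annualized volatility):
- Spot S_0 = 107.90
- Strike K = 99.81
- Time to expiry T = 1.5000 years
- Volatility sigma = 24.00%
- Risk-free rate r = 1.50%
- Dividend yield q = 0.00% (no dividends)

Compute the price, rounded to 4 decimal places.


Answer: Price = 17.8488

Derivation:
d1 = (ln(S/K) + (r - q + 0.5*sigma^2) * T) / (sigma * sqrt(T)) = 0.48866127
d2 = d1 - sigma * sqrt(T) = 0.19472251
exp(-rT) = 0.97775124; exp(-qT) = 1.00000000
C = S_0 * exp(-qT) * N(d1) - K * exp(-rT) * N(d2)
N(d1) = 0.68745924; N(d2) = 0.57719490
C = 107.9000 * 1.00000000 * 0.68745924 - 99.8100 * 0.97775124 * 0.57719490 = 17.8488


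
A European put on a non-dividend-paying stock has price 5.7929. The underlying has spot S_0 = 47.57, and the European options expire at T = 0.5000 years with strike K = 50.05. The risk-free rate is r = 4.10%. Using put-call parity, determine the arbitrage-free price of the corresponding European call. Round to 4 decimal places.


Answer: Call price = 4.3285

Derivation:
Put-call parity: C - P = S_0 * exp(-qT) - K * exp(-rT).
S_0 * exp(-qT) = 47.5700 * 1.00000000 = 47.57000000
K * exp(-rT) = 50.0500 * 0.97970870 = 49.03442026
C = P + S*exp(-qT) - K*exp(-rT)
C = 5.7929 + 47.57000000 - 49.03442026 = 4.3285


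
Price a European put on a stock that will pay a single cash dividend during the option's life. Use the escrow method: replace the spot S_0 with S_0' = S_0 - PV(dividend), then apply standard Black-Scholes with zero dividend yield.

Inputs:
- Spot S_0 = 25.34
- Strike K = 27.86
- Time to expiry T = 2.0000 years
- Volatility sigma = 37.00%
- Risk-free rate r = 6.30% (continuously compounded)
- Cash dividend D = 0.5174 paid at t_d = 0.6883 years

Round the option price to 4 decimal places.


PV(D) = D * exp(-r * t_d) = 0.5174 * 0.95756383 = 0.49544352
S_0' = S_0 - PV(D) = 25.3400 - 0.49544352 = 24.84455648
d1 = (ln(S_0'/K) + (r + sigma^2/2)*T) / (sigma*sqrt(T)) = 0.28350530
d2 = d1 - sigma*sqrt(T) = -0.23975372
exp(-rT) = 0.88161485
N(-d1) = 0.38839476; N(-d2) = 0.59473941
P = K * exp(-rT) * N(-d2) - S_0' * N(-d1) = 27.8600 * 0.88161485 * 0.59473941 - 24.84455648 * 0.38839476 = 4.9584

Answer: Price = 4.9584


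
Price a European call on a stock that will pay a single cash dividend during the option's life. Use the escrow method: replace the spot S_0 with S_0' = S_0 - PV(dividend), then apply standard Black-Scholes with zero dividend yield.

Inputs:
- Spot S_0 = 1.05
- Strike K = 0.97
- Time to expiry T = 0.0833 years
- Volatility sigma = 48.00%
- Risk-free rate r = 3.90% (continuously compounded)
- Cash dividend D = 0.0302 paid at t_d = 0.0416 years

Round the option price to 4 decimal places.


PV(D) = D * exp(-r * t_d) = 0.0302 * 0.99837892 = 0.03015104
S_0' = S_0 - PV(D) = 1.0500 - 0.03015104 = 1.01984896
d1 = (ln(S_0'/K) + (r + sigma^2/2)*T) / (sigma*sqrt(T)) = 0.45445547
d2 = d1 - sigma*sqrt(T) = 0.31591913
exp(-rT) = 0.99675657
N(d1) = 0.67524948; N(d2) = 0.62396805
C = S_0' * N(d1) - K * exp(-rT) * N(d2) = 1.01984896 * 0.67524948 - 0.9700 * 0.99675657 * 0.62396805 = 0.0854

Answer: Price = 0.0854


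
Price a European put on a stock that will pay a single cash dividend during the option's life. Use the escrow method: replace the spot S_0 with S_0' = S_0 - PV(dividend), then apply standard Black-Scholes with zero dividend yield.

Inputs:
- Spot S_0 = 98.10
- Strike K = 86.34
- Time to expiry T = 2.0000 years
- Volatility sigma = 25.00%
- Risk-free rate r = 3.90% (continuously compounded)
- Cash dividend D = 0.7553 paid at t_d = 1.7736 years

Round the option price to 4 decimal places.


Answer: Price = 5.5514

Derivation:
PV(D) = D * exp(-r * t_d) = 0.7553 * 0.93316765 = 0.70482153
S_0' = S_0 - PV(D) = 98.1000 - 0.70482153 = 97.39517847
d1 = (ln(S_0'/K) + (r + sigma^2/2)*T) / (sigma*sqrt(T)) = 0.73817342
d2 = d1 - sigma*sqrt(T) = 0.38462003
exp(-rT) = 0.92496443
N(-d1) = 0.23020454; N(-d2) = 0.35025947
P = K * exp(-rT) * N(-d2) - S_0' * N(-d1) = 86.3400 * 0.92496443 * 0.35025947 - 97.39517847 * 0.23020454 = 5.5514
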